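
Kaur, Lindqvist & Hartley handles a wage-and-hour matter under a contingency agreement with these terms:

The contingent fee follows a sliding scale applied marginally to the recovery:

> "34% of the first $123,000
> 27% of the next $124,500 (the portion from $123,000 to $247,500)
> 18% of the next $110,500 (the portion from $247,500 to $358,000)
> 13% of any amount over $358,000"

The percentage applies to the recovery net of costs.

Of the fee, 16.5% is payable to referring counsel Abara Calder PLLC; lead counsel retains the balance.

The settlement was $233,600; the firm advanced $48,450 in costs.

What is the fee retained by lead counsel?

$48,931.42

Fee base (net of costs): $233,600 − $48,450 = $185,150
First $123,000 at 34% = $41,820.00
Remaining $62,150 at 27% = $16,780.50
Fee: $41,820.00 + $16,780.50 = $58,600.50
Referral share: 16.5% of $58,600.50 = $9,669.08; lead counsel retains $58,600.50 − $9,669.08 = $48,931.42.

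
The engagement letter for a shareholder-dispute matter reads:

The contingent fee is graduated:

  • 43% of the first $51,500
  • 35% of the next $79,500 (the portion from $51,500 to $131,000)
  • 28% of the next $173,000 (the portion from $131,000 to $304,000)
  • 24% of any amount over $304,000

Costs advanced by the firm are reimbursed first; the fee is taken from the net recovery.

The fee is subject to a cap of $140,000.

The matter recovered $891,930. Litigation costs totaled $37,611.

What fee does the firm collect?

$140,000.00

Fee base (net of costs): $891,930 − $37,611 = $854,319
First $51,500 at 43% = $22,145.00
Next $79,500 at 35% = $27,825.00
Next $173,000 at 28% = $48,440.00
Remaining $550,319 at 24% = $132,076.56
Fee: $22,145.00 + $27,825.00 + $48,440.00 + $132,076.56 = $230,486.56
$230,486.56 exceeds the $140,000 cap, so the fee is capped at $140,000.00.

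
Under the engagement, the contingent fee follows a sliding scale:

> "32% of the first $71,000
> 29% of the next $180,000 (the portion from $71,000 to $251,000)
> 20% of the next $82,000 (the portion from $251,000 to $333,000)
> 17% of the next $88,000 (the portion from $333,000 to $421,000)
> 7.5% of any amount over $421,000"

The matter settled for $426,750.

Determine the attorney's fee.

First $71,000 at 32% = $22,720.00
Next $180,000 at 29% = $52,200.00
Next $82,000 at 20% = $16,400.00
Next $88,000 at 17% = $14,960.00
Remaining $5,750 at 7.5% = $431.25
Fee: $22,720.00 + $52,200.00 + $16,400.00 + $14,960.00 + $431.25 = $106,711.25

$106,711.25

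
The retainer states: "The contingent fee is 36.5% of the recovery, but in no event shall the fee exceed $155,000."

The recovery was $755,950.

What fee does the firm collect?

$155,000.00

36.5% of $755,950 = $275,921.75
That exceeds the $155,000 cap, so the fee is capped at $155,000.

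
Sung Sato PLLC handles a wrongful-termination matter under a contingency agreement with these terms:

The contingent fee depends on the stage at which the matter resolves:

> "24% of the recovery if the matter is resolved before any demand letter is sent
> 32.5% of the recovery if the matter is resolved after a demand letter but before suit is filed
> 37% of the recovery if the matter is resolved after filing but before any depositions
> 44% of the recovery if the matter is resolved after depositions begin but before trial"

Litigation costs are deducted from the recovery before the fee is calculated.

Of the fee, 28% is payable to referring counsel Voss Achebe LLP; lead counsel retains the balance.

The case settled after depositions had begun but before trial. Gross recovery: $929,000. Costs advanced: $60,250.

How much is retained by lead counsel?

Fee base (net of costs): $929,000 − $60,250 = $868,750
The matter settled after depositions had begun but before trial, so the 44% rate applies.
$868,750 × 44% = $382,250.00
Referral share: 28% of $382,250.00 = $107,030.00; lead counsel retains $382,250.00 − $107,030.00 = $275,220.00.

$275,220.00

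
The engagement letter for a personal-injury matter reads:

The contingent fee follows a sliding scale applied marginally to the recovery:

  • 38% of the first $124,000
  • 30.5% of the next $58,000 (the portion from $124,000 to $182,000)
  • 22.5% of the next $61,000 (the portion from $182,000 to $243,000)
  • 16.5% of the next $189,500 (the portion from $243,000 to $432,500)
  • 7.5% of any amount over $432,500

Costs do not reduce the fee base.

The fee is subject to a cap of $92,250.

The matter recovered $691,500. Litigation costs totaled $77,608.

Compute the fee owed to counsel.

Fee base is the gross recovery, $691,500; costs are reimbursed separately.
First $124,000 at 38% = $47,120.00
Next $58,000 at 30.5% = $17,690.00
Next $61,000 at 22.5% = $13,725.00
Next $189,500 at 16.5% = $31,267.50
Remaining $259,000 at 7.5% = $19,425.00
Fee: $47,120.00 + $17,690.00 + $13,725.00 + $31,267.50 + $19,425.00 = $129,227.50
$129,227.50 exceeds the $92,250 cap, so the fee is capped at $92,250.00.

$92,250.00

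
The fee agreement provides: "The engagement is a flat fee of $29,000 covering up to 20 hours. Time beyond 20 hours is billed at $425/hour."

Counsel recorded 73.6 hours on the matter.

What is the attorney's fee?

Flat fee: $29,000.00
Excess hours: 73.6 − 20 = 53.6
Overrun: 53.6 × $425 = $22,780.00
Total: $29,000.00 + $22,780.00 = $51,780.00

$51,780.00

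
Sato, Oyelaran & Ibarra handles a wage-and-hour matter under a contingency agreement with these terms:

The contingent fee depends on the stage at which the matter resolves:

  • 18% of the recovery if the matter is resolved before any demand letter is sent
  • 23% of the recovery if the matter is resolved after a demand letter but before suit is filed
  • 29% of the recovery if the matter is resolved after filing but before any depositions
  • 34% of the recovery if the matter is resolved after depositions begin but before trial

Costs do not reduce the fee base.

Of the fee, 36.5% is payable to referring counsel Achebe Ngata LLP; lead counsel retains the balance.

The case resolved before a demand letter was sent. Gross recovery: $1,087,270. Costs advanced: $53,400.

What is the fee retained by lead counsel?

Fee base is the gross recovery, $1,087,270; costs are reimbursed separately.
The matter resolved before a demand letter was sent, so the 18% rate applies.
$1,087,270 × 18% = $195,708.60
Referral share: 36.5% of $195,708.60 = $71,433.64; lead counsel retains $195,708.60 − $71,433.64 = $124,274.96.

$124,274.96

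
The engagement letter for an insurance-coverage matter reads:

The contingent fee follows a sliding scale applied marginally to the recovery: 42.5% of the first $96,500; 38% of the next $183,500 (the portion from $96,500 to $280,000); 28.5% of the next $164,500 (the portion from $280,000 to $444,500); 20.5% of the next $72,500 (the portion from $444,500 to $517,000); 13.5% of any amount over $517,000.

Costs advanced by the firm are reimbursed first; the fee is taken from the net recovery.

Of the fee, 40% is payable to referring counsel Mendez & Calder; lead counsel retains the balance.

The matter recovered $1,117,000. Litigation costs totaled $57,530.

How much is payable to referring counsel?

Fee base (net of costs): $1,117,000 − $57,530 = $1,059,470
First $96,500 at 42.5% = $41,012.50
Next $183,500 at 38% = $69,730.00
Next $164,500 at 28.5% = $46,882.50
Next $72,500 at 20.5% = $14,862.50
Remaining $542,470 at 13.5% = $73,233.45
Fee: $41,012.50 + $69,730.00 + $46,882.50 + $14,862.50 + $73,233.45 = $245,720.95
Referral share: 40% of $245,720.95 = $98,288.38; lead counsel retains $245,720.95 − $98,288.38 = $147,432.57.

$98,288.38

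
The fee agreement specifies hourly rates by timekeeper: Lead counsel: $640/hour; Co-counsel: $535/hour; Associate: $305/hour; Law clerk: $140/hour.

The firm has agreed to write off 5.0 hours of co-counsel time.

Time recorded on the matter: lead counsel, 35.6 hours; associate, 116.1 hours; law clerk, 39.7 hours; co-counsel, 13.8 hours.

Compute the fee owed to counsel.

$68,460.50

Lead counsel: 35.6 × $640 = $22,784.00
Co-counsel: 13.8 × $535 = $7,383.00
Associate: 116.1 × $305 = $35,410.50
Law clerk: 39.7 × $140 = $5,558.00
Subtotal: $71,135.50
Write-off: 5.0 × $535 = $2,675.00
Total: $71,135.50 − $2,675.00 = $68,460.50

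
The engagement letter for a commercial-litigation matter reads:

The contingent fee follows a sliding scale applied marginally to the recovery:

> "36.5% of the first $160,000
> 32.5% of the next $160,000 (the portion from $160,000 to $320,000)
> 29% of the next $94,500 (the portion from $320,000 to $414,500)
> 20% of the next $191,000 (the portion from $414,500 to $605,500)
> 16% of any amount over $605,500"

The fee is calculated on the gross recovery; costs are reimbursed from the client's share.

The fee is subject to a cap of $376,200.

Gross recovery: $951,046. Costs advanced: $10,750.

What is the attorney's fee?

$231,292.36

Fee base is the gross recovery, $951,046; costs are reimbursed separately.
First $160,000 at 36.5% = $58,400.00
Next $160,000 at 32.5% = $52,000.00
Next $94,500 at 29% = $27,405.00
Next $191,000 at 20% = $38,200.00
Remaining $345,546 at 16% = $55,287.36
Fee: $58,400.00 + $52,000.00 + $27,405.00 + $38,200.00 + $55,287.36 = $231,292.36
$231,292.36 is under the $376,200 cap.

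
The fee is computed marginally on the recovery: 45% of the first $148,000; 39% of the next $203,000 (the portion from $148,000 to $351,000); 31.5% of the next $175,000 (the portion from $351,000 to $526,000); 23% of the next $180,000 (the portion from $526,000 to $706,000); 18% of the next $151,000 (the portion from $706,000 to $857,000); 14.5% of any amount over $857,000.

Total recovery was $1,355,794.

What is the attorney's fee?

$341,800.13

First $148,000 at 45% = $66,600.00
Next $203,000 at 39% = $79,170.00
Next $175,000 at 31.5% = $55,125.00
Next $180,000 at 23% = $41,400.00
Next $151,000 at 18% = $27,180.00
Remaining $498,794 at 14.5% = $72,325.13
Fee: $66,600.00 + $79,170.00 + $55,125.00 + $41,400.00 + $27,180.00 + $72,325.13 = $341,800.13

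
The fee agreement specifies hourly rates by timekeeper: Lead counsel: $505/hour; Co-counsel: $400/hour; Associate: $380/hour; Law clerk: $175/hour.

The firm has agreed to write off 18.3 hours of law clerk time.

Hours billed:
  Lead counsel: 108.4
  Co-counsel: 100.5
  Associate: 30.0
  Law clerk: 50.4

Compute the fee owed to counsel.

Lead counsel: 108.4 × $505 = $54,742.00
Co-counsel: 100.5 × $400 = $40,200.00
Associate: 30.0 × $380 = $11,400.00
Law clerk: 50.4 × $175 = $8,820.00
Subtotal: $115,162.00
Write-off: 18.3 × $175 = $3,202.50
Total: $115,162.00 − $3,202.50 = $111,959.50

$111,959.50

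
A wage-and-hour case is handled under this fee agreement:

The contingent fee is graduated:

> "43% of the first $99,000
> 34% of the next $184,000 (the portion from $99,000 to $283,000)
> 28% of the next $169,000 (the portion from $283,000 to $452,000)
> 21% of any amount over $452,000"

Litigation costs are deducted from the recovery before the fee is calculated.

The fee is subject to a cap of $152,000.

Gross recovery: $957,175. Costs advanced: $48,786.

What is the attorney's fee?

Fee base (net of costs): $957,175 − $48,786 = $908,389
First $99,000 at 43% = $42,570.00
Next $184,000 at 34% = $62,560.00
Next $169,000 at 28% = $47,320.00
Remaining $456,389 at 21% = $95,841.69
Fee: $42,570.00 + $62,560.00 + $47,320.00 + $95,841.69 = $248,291.69
$248,291.69 exceeds the $152,000 cap, so the fee is capped at $152,000.00.

$152,000.00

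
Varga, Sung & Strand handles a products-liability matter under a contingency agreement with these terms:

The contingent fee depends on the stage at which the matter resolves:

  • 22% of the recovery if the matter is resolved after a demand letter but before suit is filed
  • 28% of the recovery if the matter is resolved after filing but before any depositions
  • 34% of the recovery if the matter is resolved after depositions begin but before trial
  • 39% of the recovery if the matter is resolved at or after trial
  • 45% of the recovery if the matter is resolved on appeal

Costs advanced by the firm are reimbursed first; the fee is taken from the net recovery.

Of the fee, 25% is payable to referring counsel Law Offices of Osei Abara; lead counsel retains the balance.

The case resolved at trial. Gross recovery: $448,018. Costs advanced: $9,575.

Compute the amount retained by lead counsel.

$128,244.58

Fee base (net of costs): $448,018 − $9,575 = $438,443
The matter resolved at trial, so the 39% rate applies.
$438,443 × 39% = $170,992.77
Referral share: 25% of $170,992.77 = $42,748.19; lead counsel retains $170,992.77 − $42,748.19 = $128,244.58.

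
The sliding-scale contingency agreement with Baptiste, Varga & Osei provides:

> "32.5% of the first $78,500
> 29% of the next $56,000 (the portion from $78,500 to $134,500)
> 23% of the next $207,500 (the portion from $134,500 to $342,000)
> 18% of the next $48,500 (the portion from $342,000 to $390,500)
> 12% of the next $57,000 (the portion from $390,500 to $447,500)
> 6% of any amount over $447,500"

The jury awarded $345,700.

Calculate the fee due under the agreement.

$90,143.50

First $78,500 at 32.5% = $25,512.50
Next $56,000 at 29% = $16,240.00
Next $207,500 at 23% = $47,725.00
Remaining $3,700 at 18% = $666.00
Fee: $25,512.50 + $16,240.00 + $47,725.00 + $666.00 = $90,143.50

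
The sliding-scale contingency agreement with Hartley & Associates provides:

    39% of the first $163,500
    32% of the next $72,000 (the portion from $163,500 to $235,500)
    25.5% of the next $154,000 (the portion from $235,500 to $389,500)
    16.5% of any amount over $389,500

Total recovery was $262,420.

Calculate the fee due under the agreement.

First $163,500 at 39% = $63,765.00
Next $72,000 at 32% = $23,040.00
Remaining $26,920 at 25.5% = $6,864.60
Fee: $63,765.00 + $23,040.00 + $6,864.60 = $93,669.60

$93,669.60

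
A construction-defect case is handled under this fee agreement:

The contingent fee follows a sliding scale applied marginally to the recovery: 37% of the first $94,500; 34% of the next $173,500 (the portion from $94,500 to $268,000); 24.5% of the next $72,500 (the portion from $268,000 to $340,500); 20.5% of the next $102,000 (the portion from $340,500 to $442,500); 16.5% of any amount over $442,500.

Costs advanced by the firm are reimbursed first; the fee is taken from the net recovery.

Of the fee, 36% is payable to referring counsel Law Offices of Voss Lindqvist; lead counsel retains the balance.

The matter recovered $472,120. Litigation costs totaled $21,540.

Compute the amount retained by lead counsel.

$85,734.85

Fee base (net of costs): $472,120 − $21,540 = $450,580
First $94,500 at 37% = $34,965.00
Next $173,500 at 34% = $58,990.00
Next $72,500 at 24.5% = $17,762.50
Next $102,000 at 20.5% = $20,910.00
Remaining $8,080 at 16.5% = $1,333.20
Fee: $34,965.00 + $58,990.00 + $17,762.50 + $20,910.00 + $1,333.20 = $133,960.70
Referral share: 36% of $133,960.70 = $48,225.85; lead counsel retains $133,960.70 − $48,225.85 = $85,734.85.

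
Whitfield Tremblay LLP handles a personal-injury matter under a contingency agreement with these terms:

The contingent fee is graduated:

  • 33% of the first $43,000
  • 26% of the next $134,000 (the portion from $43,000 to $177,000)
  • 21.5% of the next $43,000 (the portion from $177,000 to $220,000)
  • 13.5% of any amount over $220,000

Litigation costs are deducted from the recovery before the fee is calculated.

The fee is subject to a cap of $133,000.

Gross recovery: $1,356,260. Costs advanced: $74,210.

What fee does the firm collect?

$133,000.00

Fee base (net of costs): $1,356,260 − $74,210 = $1,282,050
First $43,000 at 33% = $14,190.00
Next $134,000 at 26% = $34,840.00
Next $43,000 at 21.5% = $9,245.00
Remaining $1,062,050 at 13.5% = $143,376.75
Fee: $14,190.00 + $34,840.00 + $9,245.00 + $143,376.75 = $201,651.75
$201,651.75 exceeds the $133,000 cap, so the fee is capped at $133,000.00.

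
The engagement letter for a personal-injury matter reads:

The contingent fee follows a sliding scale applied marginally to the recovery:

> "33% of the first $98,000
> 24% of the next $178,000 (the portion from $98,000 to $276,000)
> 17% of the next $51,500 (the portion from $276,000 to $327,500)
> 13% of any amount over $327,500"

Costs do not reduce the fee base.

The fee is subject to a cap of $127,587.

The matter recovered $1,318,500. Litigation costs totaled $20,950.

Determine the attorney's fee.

Fee base is the gross recovery, $1,318,500; costs are reimbursed separately.
First $98,000 at 33% = $32,340.00
Next $178,000 at 24% = $42,720.00
Next $51,500 at 17% = $8,755.00
Remaining $991,000 at 13% = $128,830.00
Fee: $32,340.00 + $42,720.00 + $8,755.00 + $128,830.00 = $212,645.00
$212,645.00 exceeds the $127,587 cap, so the fee is capped at $127,587.00.

$127,587.00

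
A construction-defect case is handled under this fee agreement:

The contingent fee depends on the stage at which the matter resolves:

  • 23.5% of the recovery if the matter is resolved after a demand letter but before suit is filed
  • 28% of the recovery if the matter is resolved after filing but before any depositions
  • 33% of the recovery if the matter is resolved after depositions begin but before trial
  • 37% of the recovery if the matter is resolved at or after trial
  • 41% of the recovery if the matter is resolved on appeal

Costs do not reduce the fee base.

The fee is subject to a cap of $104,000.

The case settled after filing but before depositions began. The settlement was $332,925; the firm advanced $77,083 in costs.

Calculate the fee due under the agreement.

$93,219.00

Fee base is the gross recovery, $332,925; costs are reimbursed separately.
The matter settled after filing but before depositions began, so the 28% rate applies.
$332,925 × 28% = $93,219.00
$93,219.00 is under the $104,000 cap.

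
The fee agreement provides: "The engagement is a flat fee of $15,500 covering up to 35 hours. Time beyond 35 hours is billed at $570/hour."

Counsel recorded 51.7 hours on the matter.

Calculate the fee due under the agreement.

Flat fee: $15,500.00
Excess hours: 51.7 − 35 = 16.7
Overrun: 16.7 × $570 = $9,519.00
Total: $15,500.00 + $9,519.00 = $25,019.00

$25,019.00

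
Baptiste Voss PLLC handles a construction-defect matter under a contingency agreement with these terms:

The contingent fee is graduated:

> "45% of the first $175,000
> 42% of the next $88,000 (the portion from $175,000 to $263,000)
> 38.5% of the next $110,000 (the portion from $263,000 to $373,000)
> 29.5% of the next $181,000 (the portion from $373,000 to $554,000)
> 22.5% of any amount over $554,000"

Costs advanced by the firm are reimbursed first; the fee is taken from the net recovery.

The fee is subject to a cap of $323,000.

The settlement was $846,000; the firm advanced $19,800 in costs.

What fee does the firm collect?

$272,700.00

Fee base (net of costs): $846,000 − $19,800 = $826,200
First $175,000 at 45% = $78,750.00
Next $88,000 at 42% = $36,960.00
Next $110,000 at 38.5% = $42,350.00
Next $181,000 at 29.5% = $53,395.00
Remaining $272,200 at 22.5% = $61,245.00
Fee: $78,750.00 + $36,960.00 + $42,350.00 + $53,395.00 + $61,245.00 = $272,700.00
$272,700.00 is under the $323,000 cap.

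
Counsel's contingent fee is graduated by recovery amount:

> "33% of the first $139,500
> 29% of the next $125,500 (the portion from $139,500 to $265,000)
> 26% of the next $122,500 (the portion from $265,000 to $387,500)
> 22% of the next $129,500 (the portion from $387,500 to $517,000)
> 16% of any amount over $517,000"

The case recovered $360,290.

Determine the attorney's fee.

First $139,500 at 33% = $46,035.00
Next $125,500 at 29% = $36,395.00
Remaining $95,290 at 26% = $24,775.40
Fee: $46,035.00 + $36,395.00 + $24,775.40 = $107,205.40

$107,205.40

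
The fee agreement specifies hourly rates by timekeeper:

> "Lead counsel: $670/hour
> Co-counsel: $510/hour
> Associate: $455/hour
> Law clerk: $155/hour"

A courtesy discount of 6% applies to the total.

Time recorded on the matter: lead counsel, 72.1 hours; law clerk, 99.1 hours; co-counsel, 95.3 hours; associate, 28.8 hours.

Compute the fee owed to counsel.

Lead counsel: 72.1 × $670 = $48,307.00
Co-counsel: 95.3 × $510 = $48,603.00
Associate: 28.8 × $455 = $13,104.00
Law clerk: 99.1 × $155 = $15,360.50
Subtotal: $125,374.50
Less 6% discount: −$7,522.47
Total: $125,374.50 − $7,522.47 = $117,852.03

$117,852.03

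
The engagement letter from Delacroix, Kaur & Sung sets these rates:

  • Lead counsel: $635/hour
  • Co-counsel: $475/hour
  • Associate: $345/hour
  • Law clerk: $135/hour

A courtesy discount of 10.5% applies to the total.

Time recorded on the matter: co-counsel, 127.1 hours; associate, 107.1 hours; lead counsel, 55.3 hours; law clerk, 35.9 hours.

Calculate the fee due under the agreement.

Lead counsel: 55.3 × $635 = $35,115.50
Co-counsel: 127.1 × $475 = $60,372.50
Associate: 107.1 × $345 = $36,949.50
Law clerk: 35.9 × $135 = $4,846.50
Subtotal: $137,284.00
Less 10.5% discount: −$14,414.82
Total: $137,284.00 − $14,414.82 = $122,869.18

$122,869.18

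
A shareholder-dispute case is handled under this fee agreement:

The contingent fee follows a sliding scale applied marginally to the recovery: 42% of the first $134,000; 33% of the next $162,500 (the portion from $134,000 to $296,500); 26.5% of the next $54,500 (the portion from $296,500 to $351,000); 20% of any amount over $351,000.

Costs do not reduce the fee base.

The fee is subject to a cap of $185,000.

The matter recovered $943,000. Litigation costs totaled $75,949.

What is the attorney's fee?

Fee base is the gross recovery, $943,000; costs are reimbursed separately.
First $134,000 at 42% = $56,280.00
Next $162,500 at 33% = $53,625.00
Next $54,500 at 26.5% = $14,442.50
Remaining $592,000 at 20% = $118,400.00
Fee: $56,280.00 + $53,625.00 + $14,442.50 + $118,400.00 = $242,747.50
$242,747.50 exceeds the $185,000 cap, so the fee is capped at $185,000.00.

$185,000.00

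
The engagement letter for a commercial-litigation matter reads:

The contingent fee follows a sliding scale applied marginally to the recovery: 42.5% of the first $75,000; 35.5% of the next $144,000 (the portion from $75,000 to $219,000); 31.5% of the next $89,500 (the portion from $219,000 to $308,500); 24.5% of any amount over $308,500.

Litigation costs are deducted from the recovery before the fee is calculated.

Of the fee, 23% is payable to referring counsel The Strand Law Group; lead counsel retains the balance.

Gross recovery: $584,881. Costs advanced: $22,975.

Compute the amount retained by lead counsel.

Fee base (net of costs): $584,881 − $22,975 = $561,906
First $75,000 at 42.5% = $31,875.00
Next $144,000 at 35.5% = $51,120.00
Next $89,500 at 31.5% = $28,192.50
Remaining $253,406 at 24.5% = $62,084.47
Fee: $31,875.00 + $51,120.00 + $28,192.50 + $62,084.47 = $173,271.97
Referral share: 23% of $173,271.97 = $39,852.55; lead counsel retains $173,271.97 − $39,852.55 = $133,419.42.

$133,419.42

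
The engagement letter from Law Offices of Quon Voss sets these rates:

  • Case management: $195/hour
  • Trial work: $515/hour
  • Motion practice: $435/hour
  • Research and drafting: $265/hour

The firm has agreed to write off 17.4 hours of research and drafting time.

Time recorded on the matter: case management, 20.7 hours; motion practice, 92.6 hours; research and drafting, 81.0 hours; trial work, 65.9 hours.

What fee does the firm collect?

$95,110.00

Case management: 20.7 × $195 = $4,036.50
Trial work: 65.9 × $515 = $33,938.50
Motion practice: 92.6 × $435 = $40,281.00
Research and drafting: 81.0 × $265 = $21,465.00
Subtotal: $99,721.00
Write-off: 17.4 × $265 = $4,611.00
Total: $99,721.00 − $4,611.00 = $95,110.00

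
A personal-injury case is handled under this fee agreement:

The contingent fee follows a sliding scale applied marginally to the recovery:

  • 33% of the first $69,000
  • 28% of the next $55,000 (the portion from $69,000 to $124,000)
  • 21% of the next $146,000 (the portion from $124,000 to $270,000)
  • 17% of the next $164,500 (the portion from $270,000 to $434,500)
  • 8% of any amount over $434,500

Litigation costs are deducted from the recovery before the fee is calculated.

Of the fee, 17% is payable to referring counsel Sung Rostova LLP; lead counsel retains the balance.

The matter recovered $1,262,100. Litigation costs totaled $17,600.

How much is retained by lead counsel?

$134,123.85

Fee base (net of costs): $1,262,100 − $17,600 = $1,244,500
First $69,000 at 33% = $22,770.00
Next $55,000 at 28% = $15,400.00
Next $146,000 at 21% = $30,660.00
Next $164,500 at 17% = $27,965.00
Remaining $810,000 at 8% = $64,800.00
Fee: $22,770.00 + $15,400.00 + $30,660.00 + $27,965.00 + $64,800.00 = $161,595.00
Referral share: 17% of $161,595.00 = $27,471.15; lead counsel retains $161,595.00 − $27,471.15 = $134,123.85.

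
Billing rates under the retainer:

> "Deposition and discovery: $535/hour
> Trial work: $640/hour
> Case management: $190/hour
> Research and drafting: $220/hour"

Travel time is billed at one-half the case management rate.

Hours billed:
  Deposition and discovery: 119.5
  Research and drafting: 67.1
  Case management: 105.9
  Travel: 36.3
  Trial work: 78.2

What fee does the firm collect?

Deposition and discovery: 119.5 × $535 = $63,932.50
Trial work: 78.2 × $640 = $50,048.00
Case management: 105.9 × $190 = $20,121.00
Research and drafting: 67.1 × $220 = $14,762.00
Subtotal: $63,932.50 + $50,048.00 + $20,121.00 + $14,762.00 = $148,863.50
Travel: 36.3 × ($190 ÷ 2) = 36.3 × $95.00 = $3,448.50
Total: $148,863.50 + $3,448.50 = $152,312.00

$152,312.00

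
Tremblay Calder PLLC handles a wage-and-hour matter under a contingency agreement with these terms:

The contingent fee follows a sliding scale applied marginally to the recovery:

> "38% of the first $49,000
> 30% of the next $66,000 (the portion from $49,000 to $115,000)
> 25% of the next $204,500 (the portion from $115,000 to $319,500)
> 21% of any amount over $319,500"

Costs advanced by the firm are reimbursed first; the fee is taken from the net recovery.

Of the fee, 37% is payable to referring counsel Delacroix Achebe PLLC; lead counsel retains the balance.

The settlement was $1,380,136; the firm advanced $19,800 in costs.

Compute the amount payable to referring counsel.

Fee base (net of costs): $1,380,136 − $19,800 = $1,360,336
First $49,000 at 38% = $18,620.00
Next $66,000 at 30% = $19,800.00
Next $204,500 at 25% = $51,125.00
Remaining $1,040,836 at 21% = $218,575.56
Fee: $18,620.00 + $19,800.00 + $51,125.00 + $218,575.56 = $308,120.56
Referral share: 37% of $308,120.56 = $114,004.61; lead counsel retains $308,120.56 − $114,004.61 = $194,115.95.

$114,004.61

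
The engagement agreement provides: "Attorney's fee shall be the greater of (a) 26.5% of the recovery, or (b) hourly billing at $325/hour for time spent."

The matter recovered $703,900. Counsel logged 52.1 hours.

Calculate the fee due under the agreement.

$186,533.50

(a) 26.5% of $703,900 = $186,533.50
(b) 52.1 × $325 = $16,932.50
The greater is (a): $186,533.50.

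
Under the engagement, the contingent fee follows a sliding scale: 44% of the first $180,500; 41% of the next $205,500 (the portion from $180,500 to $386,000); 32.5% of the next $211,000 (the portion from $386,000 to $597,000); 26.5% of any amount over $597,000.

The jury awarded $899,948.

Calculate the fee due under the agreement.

First $180,500 at 44% = $79,420.00
Next $205,500 at 41% = $84,255.00
Next $211,000 at 32.5% = $68,575.00
Remaining $302,948 at 26.5% = $80,281.22
Fee: $79,420.00 + $84,255.00 + $68,575.00 + $80,281.22 = $312,531.22

$312,531.22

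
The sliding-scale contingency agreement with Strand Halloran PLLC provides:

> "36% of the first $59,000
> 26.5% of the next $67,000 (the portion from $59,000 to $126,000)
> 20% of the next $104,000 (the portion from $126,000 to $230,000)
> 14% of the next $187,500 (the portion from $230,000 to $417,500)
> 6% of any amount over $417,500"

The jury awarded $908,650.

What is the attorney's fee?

First $59,000 at 36% = $21,240.00
Next $67,000 at 26.5% = $17,755.00
Next $104,000 at 20% = $20,800.00
Next $187,500 at 14% = $26,250.00
Remaining $491,150 at 6% = $29,469.00
Fee: $21,240.00 + $17,755.00 + $20,800.00 + $26,250.00 + $29,469.00 = $115,514.00

$115,514.00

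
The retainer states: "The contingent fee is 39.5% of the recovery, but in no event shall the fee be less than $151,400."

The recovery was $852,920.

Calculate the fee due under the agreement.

39.5% of $852,920 = $336,903.40
That exceeds the $151,400 minimum.

$336,903.40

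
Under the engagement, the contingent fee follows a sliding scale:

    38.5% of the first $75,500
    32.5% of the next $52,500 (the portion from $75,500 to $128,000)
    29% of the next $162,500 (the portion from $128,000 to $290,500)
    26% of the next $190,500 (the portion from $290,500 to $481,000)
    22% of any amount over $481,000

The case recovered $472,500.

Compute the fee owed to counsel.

First $75,500 at 38.5% = $29,067.50
Next $52,500 at 32.5% = $17,062.50
Next $162,500 at 29% = $47,125.00
Remaining $182,000 at 26% = $47,320.00
Fee: $29,067.50 + $17,062.50 + $47,125.00 + $47,320.00 = $140,575.00

$140,575.00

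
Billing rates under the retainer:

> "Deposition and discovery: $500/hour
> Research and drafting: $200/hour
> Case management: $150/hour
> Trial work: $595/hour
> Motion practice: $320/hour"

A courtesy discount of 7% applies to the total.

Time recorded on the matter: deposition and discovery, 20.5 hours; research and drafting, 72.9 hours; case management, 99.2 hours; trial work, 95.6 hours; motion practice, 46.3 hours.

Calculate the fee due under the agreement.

Deposition and discovery: 20.5 × $500 = $10,250.00
Research and drafting: 72.9 × $200 = $14,580.00
Case management: 99.2 × $150 = $14,880.00
Trial work: 95.6 × $595 = $56,882.00
Motion practice: 46.3 × $320 = $14,816.00
Subtotal: $111,408.00
Less 7% discount: −$7,798.56
Total: $111,408.00 − $7,798.56 = $103,609.44

$103,609.44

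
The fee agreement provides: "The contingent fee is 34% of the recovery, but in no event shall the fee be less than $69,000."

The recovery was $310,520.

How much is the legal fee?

$105,576.80

34% of $310,520 = $105,576.80
That exceeds the $69,000 minimum.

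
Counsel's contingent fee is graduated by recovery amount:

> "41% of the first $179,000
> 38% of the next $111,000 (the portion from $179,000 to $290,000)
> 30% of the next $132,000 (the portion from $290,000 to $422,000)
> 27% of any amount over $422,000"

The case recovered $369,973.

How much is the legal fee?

First $179,000 at 41% = $73,390.00
Next $111,000 at 38% = $42,180.00
Remaining $79,973 at 30% = $23,991.90
Fee: $73,390.00 + $42,180.00 + $23,991.90 = $139,561.90

$139,561.90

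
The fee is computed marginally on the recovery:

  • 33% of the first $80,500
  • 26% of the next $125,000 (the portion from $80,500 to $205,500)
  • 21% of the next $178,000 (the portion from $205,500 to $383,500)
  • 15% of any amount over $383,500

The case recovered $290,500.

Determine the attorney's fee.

First $80,500 at 33% = $26,565.00
Next $125,000 at 26% = $32,500.00
Remaining $85,000 at 21% = $17,850.00
Fee: $26,565.00 + $32,500.00 + $17,850.00 = $76,915.00

$76,915.00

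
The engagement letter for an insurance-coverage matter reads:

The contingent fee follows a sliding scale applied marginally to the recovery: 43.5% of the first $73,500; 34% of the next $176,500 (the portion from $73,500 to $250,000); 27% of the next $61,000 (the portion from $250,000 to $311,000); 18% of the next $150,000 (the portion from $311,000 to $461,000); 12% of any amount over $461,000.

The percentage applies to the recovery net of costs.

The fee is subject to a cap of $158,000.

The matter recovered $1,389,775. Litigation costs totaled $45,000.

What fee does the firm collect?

Fee base (net of costs): $1,389,775 − $45,000 = $1,344,775
First $73,500 at 43.5% = $31,972.50
Next $176,500 at 34% = $60,010.00
Next $61,000 at 27% = $16,470.00
Next $150,000 at 18% = $27,000.00
Remaining $883,775 at 12% = $106,053.00
Fee: $31,972.50 + $60,010.00 + $16,470.00 + $27,000.00 + $106,053.00 = $241,505.50
$241,505.50 exceeds the $158,000 cap, so the fee is capped at $158,000.00.

$158,000.00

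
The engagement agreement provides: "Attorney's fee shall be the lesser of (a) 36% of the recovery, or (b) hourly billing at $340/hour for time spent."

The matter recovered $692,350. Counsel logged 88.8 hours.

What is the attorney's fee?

$30,192.00

(a) 36% of $692,350 = $249,246.00
(b) 88.8 × $340 = $30,192.00
The lesser is (b): $30,192.00.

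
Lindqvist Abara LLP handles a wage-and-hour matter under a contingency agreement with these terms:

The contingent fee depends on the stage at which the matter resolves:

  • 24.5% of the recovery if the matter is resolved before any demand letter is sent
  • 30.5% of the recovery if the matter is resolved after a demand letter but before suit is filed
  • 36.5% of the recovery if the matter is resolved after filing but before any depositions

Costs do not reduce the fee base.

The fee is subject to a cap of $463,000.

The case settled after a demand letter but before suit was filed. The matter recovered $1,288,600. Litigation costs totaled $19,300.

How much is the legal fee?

$393,023.00

Fee base is the gross recovery, $1,288,600; costs are reimbursed separately.
The matter settled after a demand letter but before suit was filed, so the 30.5% rate applies.
$1,288,600 × 30.5% = $393,023.00
$393,023.00 is under the $463,000 cap.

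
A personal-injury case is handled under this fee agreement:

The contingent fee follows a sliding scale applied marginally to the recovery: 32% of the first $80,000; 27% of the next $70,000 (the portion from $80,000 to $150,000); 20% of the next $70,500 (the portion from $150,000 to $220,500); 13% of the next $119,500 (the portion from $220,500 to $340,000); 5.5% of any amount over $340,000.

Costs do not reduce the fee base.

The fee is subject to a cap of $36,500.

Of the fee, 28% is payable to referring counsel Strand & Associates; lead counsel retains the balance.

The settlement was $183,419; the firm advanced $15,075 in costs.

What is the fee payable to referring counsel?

Fee base is the gross recovery, $183,419; costs are reimbursed separately.
First $80,000 at 32% = $25,600.00
Next $70,000 at 27% = $18,900.00
Remaining $33,419 at 20% = $6,683.80
Fee: $25,600.00 + $18,900.00 + $6,683.80 = $51,183.80
$51,183.80 exceeds the $36,500 cap, so the fee is capped at $36,500.00.
Referral share: 28% of $36,500.00 = $10,220.00; lead counsel retains $36,500.00 − $10,220.00 = $26,280.00.

$10,220.00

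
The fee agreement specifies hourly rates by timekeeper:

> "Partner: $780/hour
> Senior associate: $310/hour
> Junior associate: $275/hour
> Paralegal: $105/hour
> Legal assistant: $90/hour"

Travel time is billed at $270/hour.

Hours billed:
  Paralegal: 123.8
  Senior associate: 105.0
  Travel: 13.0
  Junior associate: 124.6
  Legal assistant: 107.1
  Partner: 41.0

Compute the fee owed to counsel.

Partner: 41.0 × $780 = $31,980.00
Senior associate: 105.0 × $310 = $32,550.00
Junior associate: 124.6 × $275 = $34,265.00
Paralegal: 123.8 × $105 = $12,999.00
Legal assistant: 107.1 × $90 = $9,639.00
Subtotal: $31,980.00 + $32,550.00 + $34,265.00 + $12,999.00 + $9,639.00 = $121,433.00
Travel: 13.0 × $270 = $3,510.00
Total: $121,433.00 + $3,510.00 = $124,943.00

$124,943.00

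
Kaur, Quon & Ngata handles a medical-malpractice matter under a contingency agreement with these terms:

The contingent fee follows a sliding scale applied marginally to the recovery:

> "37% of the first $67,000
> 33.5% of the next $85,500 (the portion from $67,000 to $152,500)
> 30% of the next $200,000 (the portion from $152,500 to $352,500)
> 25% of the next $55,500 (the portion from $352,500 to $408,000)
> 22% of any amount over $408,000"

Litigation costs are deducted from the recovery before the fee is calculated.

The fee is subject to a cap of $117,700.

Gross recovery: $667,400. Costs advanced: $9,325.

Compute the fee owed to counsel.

$117,700.00

Fee base (net of costs): $667,400 − $9,325 = $658,075
First $67,000 at 37% = $24,790.00
Next $85,500 at 33.5% = $28,642.50
Next $200,000 at 30% = $60,000.00
Next $55,500 at 25% = $13,875.00
Remaining $250,075 at 22% = $55,016.50
Fee: $24,790.00 + $28,642.50 + $60,000.00 + $13,875.00 + $55,016.50 = $182,324.00
$182,324.00 exceeds the $117,700 cap, so the fee is capped at $117,700.00.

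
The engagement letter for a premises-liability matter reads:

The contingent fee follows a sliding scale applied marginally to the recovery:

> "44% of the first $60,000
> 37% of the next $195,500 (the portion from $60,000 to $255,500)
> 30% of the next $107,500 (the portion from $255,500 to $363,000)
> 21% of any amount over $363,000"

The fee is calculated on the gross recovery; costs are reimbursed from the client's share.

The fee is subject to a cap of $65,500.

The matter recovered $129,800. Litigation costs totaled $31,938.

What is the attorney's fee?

Fee base is the gross recovery, $129,800; costs are reimbursed separately.
First $60,000 at 44% = $26,400.00
Remaining $69,800 at 37% = $25,826.00
Fee: $26,400.00 + $25,826.00 = $52,226.00
$52,226.00 is under the $65,500 cap.

$52,226.00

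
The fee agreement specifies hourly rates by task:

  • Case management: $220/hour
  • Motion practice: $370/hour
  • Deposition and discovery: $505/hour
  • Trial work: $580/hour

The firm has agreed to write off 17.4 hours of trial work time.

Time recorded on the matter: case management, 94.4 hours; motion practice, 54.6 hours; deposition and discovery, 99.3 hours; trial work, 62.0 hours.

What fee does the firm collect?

Case management: 94.4 × $220 = $20,768.00
Motion practice: 54.6 × $370 = $20,202.00
Deposition and discovery: 99.3 × $505 = $50,146.50
Trial work: 62.0 × $580 = $35,960.00
Subtotal: $127,076.50
Write-off: 17.4 × $580 = $10,092.00
Total: $127,076.50 − $10,092.00 = $116,984.50

$116,984.50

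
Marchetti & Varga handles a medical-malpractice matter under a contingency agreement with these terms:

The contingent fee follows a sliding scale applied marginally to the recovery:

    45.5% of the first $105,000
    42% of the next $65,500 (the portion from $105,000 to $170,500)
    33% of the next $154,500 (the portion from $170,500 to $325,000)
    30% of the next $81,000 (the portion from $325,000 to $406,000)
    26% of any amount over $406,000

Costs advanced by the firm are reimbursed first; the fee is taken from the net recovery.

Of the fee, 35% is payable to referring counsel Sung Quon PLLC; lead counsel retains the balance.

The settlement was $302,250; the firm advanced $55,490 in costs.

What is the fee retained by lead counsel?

$65,293.02

Fee base (net of costs): $302,250 − $55,490 = $246,760
First $105,000 at 45.5% = $47,775.00
Next $65,500 at 42% = $27,510.00
Remaining $76,260 at 33% = $25,165.80
Fee: $47,775.00 + $27,510.00 + $25,165.80 = $100,450.80
Referral share: 35% of $100,450.80 = $35,157.78; lead counsel retains $100,450.80 − $35,157.78 = $65,293.02.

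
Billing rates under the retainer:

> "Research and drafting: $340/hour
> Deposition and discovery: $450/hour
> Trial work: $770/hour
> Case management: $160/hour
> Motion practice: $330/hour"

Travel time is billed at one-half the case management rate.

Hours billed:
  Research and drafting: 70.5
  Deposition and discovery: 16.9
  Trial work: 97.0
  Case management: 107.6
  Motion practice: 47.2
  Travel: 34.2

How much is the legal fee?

$141,793.00

Research and drafting: 70.5 × $340 = $23,970.00
Deposition and discovery: 16.9 × $450 = $7,605.00
Trial work: 97.0 × $770 = $74,690.00
Case management: 107.6 × $160 = $17,216.00
Motion practice: 47.2 × $330 = $15,576.00
Subtotal: $23,970.00 + $7,605.00 + $74,690.00 + $17,216.00 + $15,576.00 = $139,057.00
Travel: 34.2 × ($160 ÷ 2) = 34.2 × $80.00 = $2,736.00
Total: $139,057.00 + $2,736.00 = $141,793.00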